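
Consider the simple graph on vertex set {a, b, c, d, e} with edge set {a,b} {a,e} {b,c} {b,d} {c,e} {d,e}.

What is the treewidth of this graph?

2

A width-2 tree decomposition is:
Bags: B1 = {a, b, e}  B2 = {b, d, e}  B3 = {b, c, e}
Tree: B1–B2, B2–B3
Every bag has size at most 3, so the width is 3 − 1 = 2 and tw(G) ≤ 2. The edges b–a–e–d–b form a cycle, so G is not a tree and its treewidth is at least 2. Combining the bounds, tw(G) = 2.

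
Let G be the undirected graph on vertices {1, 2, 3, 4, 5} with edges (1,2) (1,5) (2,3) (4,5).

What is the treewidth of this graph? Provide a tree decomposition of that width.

Treewidth 1.
Bags: B1 = {4, 5}  B2 = {1, 5}  B3 = {1, 2}  B4 = {2, 3}
Tree: B1–B2, B2–B3, B3–B4

Each bag holds 2 vertices, so the decomposition has width 1, which upper-bounds the treewidth. Since G has at least one edge (e.g. 4–5), it is not an edgeless graph, so tw(G) ≥ 1. Combining the bounds, tw(G) = 1.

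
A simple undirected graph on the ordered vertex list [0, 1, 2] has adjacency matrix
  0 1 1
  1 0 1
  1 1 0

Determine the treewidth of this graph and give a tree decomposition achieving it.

With just one bag of size 3, the width is 3 − 1 = 2, so tw(G) ≤ 2. Conversely, {0, 1, 2} is a clique of size 3, and the vertices of any clique must share a bag in every tree decomposition; so some bag has ≥ 3 vertices and tw(G) ≥ 2. Hence tw(G) = 2 exactly.

Treewidth 2.
Bags: B1 = {0, 1, 2}
Tree: (single bag)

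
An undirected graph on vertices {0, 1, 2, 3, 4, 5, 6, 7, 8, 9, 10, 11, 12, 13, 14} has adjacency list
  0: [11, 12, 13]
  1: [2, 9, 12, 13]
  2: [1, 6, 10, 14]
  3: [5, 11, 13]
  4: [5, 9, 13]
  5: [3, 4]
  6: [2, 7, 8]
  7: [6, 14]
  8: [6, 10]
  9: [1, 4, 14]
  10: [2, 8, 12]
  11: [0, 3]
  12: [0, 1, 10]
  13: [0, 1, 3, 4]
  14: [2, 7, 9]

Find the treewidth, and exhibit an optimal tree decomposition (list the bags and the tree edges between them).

Treewidth 3.
One optimal decomposition is:
Bags: B1 = {6, 7, 8, 14}  B2 = {2, 6, 8, 14}  B3 = {2, 8, 10, 14}  B4 = {2, 9, 10, 14}  B5 = {1, 2, 9, 10}  B6 = {1, 9, 10, 12}  B7 = {1, 4, 9, 12}  B8 = {1, 4, 12, 13}  B9 = {0, 4, 12, 13}  B10 = {0, 4, 5, 13}  B11 = {0, 3, 5, 13}  B12 = {0, 3, 5, 11}
Tree: B1–B2, B2–B3, B3–B4, B4–B5, B5–B6, B6–B7, B7–B8, B8–B9, B9–B10, B10–B11, B11–B12

Every bag has size at most 4, so the width is 4 − 1 = 3 and tw(G) ≤ 3. For the lower bound: the 4 vertex sets {6,7,8}, {14}, {2}, {1,9,10,12} are disjoint, each induces a connected subgraph, and every pair is joined by at least one edge of G. Contracting each set to a single vertex therefore yields K_{4} as a minor, and since treewidth is minor-monotone, tw(G) ≥ tw(K_{4}) = 3. Hence tw(G) = 3 exactly.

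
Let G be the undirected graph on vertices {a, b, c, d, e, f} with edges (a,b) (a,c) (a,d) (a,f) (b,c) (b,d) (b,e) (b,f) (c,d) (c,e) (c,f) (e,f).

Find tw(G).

3

A width-3 tree decomposition is:
Bags: B1 = {a, b, c, f}  B2 = {a, b, c, d}  B3 = {b, c, e, f}
Tree: B1–B2, B1–B3
The largest bag has 4 vertices, giving width 3; this decomposition certifies tw(G) ≤ 3. On the other hand G contains the 4-clique {a, b, c, d}. A clique must lie in a single bag of any decomposition, so no decomposition can have width below 3. The upper and lower bounds meet at 3, so that is the treewidth.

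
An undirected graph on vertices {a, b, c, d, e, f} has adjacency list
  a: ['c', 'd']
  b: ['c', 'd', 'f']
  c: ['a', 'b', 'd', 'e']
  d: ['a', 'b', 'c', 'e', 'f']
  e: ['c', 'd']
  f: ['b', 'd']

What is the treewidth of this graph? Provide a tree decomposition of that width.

Treewidth 2.
One such decomposition:
Bags: B1 = {c, d, e}  B2 = {b, c, d}  B3 = {a, c, d}  B4 = {b, d, f}
Tree: B1–B2, B2–B3, B2–B4

The largest bag has 3 vertices, giving width 2; this decomposition certifies tw(G) ≤ 2. On the other hand G contains the 3-clique {c, d, e}. A clique must lie in a single bag of any decomposition, so no decomposition can have width below 2. Therefore the treewidth is 2.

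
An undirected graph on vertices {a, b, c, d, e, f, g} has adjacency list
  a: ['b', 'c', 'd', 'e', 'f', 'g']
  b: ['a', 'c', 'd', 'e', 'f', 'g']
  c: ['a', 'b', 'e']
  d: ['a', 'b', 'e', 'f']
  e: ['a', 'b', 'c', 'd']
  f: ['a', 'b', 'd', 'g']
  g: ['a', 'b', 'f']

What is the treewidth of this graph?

3

A width-3 tree decomposition is:
Bags: B1 = {a, b, d, f}  B2 = {a, b, d, e}  B3 = {a, b, c, e}  B4 = {a, b, f, g}
Tree: B1–B2, B2–B3, B1–B4
Every bag has size at most 4, so the width is 4 − 1 = 3 and tw(G) ≤ 3. Conversely, {a, b, d, e} is a clique of size 4, and the vertices of any clique must share a bag in every tree decomposition; so some bag has ≥ 4 vertices and tw(G) ≥ 3. The upper and lower bounds meet at 3, so that is the treewidth.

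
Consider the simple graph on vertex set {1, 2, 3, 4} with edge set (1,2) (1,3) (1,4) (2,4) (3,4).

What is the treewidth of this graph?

2

A width-2 tree decomposition is:
Bags: B1 = {1, 3, 4}  B2 = {1, 2, 4}
Tree: B1–B2
The largest bag has 3 vertices, giving width 2; this decomposition certifies tw(G) ≤ 2. For the lower bound, the 3 vertices {1, 2, 4} are pairwise adjacent, and any tree decomposition puts a clique entirely inside one bag — forcing width ≥ 2. Combining the bounds, tw(G) = 2.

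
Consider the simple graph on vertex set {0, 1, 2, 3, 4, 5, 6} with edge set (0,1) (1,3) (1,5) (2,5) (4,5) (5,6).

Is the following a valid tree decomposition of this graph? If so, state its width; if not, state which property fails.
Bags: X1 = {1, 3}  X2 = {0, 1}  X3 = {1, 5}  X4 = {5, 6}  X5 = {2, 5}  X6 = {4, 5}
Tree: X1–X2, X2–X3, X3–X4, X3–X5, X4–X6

Vertex coverage: the bags together contain {0, 1, 2, 3, 4, 5, 6}, the full vertex set. Edge coverage: each edge of G has both endpoints in at least one bag. Running intersection: for every vertex, the bags containing it form a connected subtree. All three properties hold, so this is a valid tree decomposition of width max|bag| − 1 = 1, and hence tw(G) ≤ 1.

Yes; width 1.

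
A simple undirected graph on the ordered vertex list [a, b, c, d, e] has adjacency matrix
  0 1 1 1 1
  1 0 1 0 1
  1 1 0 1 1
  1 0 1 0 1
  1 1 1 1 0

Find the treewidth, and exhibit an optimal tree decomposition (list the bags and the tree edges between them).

Treewidth 3.
One such decomposition:
Bags: B1 = {a, b, c, e}  B2 = {a, c, d, e}
Tree: B1–B2

Each bag holds 4 vertices, so the decomposition has width 3, which upper-bounds the treewidth. Conversely, {a, c, d, e} is a clique of size 4, and the vertices of any clique must share a bag in every tree decomposition; so some bag has ≥ 4 vertices and tw(G) ≥ 3. Hence tw(G) = 3 exactly.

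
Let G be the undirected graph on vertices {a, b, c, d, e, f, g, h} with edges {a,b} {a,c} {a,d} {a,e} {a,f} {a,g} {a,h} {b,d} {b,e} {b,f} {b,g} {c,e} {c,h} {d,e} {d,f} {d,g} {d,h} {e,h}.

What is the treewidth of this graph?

A width-3 tree decomposition is:
Bags: B1 = {a, b, d, e}  B2 = {a, b, d, g}  B3 = {a, b, d, f}  B4 = {a, d, e, h}  B5 = {a, c, e, h}
Tree: B1–B2, B1–B3, B1–B4, B4–B5
Every bag has size at most 4, so the width is 4 − 1 = 3 and tw(G) ≤ 3. On the other hand G contains the 4-clique {a, d, e, h}. A clique must lie in a single bag of any decomposition, so no decomposition can have width below 3. Hence tw(G) = 3 exactly.

3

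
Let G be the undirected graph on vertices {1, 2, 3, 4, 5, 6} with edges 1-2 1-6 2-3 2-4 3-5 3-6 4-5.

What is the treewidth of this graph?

A width-2 tree decomposition is:
Bags: B1 = {2, 4, 5}  B2 = {2, 3, 5}  B3 = {1, 2, 3}  B4 = {1, 3, 6}
Tree: B1–B2, B2–B3, B3–B4
The largest bag has 3 vertices, giving width 2; this decomposition certifies tw(G) ≤ 2. The edges 4–5–3–2–4 form a cycle, so G is not a tree and its treewidth is at least 2. Therefore the treewidth is 2.

2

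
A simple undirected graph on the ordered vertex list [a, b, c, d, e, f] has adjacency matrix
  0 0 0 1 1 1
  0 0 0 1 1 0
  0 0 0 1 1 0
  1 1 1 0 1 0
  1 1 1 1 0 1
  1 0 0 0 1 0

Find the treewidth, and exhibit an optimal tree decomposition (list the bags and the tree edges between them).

The largest bag has 3 vertices, giving width 2; this decomposition certifies tw(G) ≤ 2. For the lower bound, the 3 vertices {c, d, e} are pairwise adjacent, and any tree decomposition puts a clique entirely inside one bag — forcing width ≥ 2. The upper and lower bounds meet at 2, so that is the treewidth.

Treewidth 2.
One such decomposition:
Bags: B1 = {a, d, e}  B2 = {a, e, f}  B3 = {b, d, e}  B4 = {c, d, e}
Tree: B1–B2, B1–B3, B3–B4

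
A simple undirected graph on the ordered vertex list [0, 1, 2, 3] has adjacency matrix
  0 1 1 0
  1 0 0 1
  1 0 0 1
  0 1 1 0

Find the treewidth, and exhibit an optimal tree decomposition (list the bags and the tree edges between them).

Treewidth 2.
Bags: B1 = {0, 1, 3}  B2 = {0, 2, 3}
Tree: B1–B2

Each bag holds 3 vertices, so the decomposition has width 2, which upper-bounds the treewidth. For the lower bound, G contains the cycle 3–1–0–2–3, so G is not a forest; only forests have treewidth ≤ 1, hence tw(G) ≥ 2. Combining the bounds, tw(G) = 2.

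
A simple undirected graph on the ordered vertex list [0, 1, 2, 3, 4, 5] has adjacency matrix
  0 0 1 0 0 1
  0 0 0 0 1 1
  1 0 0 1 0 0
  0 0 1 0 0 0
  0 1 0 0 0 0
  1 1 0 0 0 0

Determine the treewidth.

1

A width-1 tree decomposition is:
Bags: B1 = {2, 3}  B2 = {0, 2}  B3 = {0, 5}  B4 = {1, 5}  B5 = {1, 4}
Tree: B1–B2, B2–B3, B3–B4, B4–B5
Each bag holds 2 vertices, so the decomposition has width 1, which upper-bounds the treewidth. Since G has at least one edge (e.g. 3–2), it is not an edgeless graph, so tw(G) ≥ 1. Combining the bounds, tw(G) = 1.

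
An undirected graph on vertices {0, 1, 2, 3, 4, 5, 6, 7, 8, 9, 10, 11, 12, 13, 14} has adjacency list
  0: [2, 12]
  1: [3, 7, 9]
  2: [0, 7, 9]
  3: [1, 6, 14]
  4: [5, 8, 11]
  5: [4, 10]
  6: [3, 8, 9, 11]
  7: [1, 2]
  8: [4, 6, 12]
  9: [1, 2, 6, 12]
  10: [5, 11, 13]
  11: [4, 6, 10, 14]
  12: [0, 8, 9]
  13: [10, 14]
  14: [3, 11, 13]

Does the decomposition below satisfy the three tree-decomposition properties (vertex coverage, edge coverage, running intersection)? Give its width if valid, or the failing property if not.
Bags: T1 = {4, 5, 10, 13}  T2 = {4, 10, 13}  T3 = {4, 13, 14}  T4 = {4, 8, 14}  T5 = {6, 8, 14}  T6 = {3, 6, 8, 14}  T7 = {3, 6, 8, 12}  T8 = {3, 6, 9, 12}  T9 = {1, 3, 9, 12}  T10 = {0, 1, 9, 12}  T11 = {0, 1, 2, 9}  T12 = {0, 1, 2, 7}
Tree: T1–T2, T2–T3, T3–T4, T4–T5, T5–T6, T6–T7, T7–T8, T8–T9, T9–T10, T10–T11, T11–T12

A tree decomposition must satisfy three properties: every vertex lies in some bag; for every edge, both endpoints lie together in some bag; and for every vertex, the bags containing it form a connected subtree. Here vertex 11 appears in no bag, so the decomposition is invalid.

No — vertex 11 appears in no bag.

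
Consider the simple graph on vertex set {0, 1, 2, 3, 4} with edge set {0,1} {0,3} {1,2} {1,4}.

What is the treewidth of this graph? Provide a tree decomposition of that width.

Treewidth 1.
Bags: B1 = {0, 3}  B2 = {0, 1}  B3 = {1, 2}  B4 = {1, 4}
Tree: B1–B2, B2–B3, B3–B4

The largest bag has 2 vertices, giving width 1; this decomposition certifies tw(G) ≤ 1. G has an edge, so its treewidth is at least 1. The upper and lower bounds meet at 1, so that is the treewidth.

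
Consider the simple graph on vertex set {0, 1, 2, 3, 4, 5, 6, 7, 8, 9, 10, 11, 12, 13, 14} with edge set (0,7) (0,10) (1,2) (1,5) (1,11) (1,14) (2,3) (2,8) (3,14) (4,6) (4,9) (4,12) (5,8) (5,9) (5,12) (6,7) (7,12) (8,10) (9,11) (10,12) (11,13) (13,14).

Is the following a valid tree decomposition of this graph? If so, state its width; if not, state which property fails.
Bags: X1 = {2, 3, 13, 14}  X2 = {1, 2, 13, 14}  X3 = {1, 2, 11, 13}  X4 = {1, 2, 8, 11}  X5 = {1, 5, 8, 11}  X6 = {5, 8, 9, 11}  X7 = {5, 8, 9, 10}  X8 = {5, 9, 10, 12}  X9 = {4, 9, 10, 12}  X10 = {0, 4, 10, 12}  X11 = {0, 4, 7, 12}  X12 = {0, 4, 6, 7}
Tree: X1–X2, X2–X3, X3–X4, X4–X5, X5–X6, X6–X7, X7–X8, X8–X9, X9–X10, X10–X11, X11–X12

Yes; width 3.

Checking the three conditions: (i) the bags cover all of {0, 1, 2, 3, 4, 5, 6, 7, 8, 9, 10, 11, 12, 13, 14}; (ii) for each edge, some bag contains both endpoints; (iii) the bags containing any fixed vertex form a subtree. All hold, so the decomposition is valid with width 4 − 1 = 3.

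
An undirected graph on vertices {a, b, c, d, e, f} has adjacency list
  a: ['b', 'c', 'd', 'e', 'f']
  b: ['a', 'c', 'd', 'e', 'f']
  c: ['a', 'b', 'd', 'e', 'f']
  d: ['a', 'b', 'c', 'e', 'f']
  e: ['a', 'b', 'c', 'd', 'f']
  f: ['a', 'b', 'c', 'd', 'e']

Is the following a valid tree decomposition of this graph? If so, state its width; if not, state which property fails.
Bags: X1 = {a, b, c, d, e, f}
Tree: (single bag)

Yes; width 5.

Every vertex of G appears in some bag (union = {a, b, c, d, e, f}); every edge is covered by a bag; and for each vertex v the set of bags containing v is connected in the bag tree. The decomposition is therefore valid. The largest bag has 6 vertices, so the width is 5.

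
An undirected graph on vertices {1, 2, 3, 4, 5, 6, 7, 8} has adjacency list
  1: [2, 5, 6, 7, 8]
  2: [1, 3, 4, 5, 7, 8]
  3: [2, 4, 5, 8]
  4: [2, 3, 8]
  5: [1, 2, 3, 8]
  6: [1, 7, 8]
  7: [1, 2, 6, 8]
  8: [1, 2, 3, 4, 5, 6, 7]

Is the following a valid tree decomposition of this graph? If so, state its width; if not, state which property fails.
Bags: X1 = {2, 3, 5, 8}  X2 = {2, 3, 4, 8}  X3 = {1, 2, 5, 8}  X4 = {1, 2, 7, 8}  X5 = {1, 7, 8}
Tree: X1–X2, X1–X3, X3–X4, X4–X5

No — vertex 6 appears in no bag.

A tree decomposition must satisfy three properties: every vertex lies in some bag; for every edge, both endpoints lie together in some bag; and for every vertex, the bags containing it form a connected subtree. Here vertex 6 appears in no bag, so the decomposition is invalid.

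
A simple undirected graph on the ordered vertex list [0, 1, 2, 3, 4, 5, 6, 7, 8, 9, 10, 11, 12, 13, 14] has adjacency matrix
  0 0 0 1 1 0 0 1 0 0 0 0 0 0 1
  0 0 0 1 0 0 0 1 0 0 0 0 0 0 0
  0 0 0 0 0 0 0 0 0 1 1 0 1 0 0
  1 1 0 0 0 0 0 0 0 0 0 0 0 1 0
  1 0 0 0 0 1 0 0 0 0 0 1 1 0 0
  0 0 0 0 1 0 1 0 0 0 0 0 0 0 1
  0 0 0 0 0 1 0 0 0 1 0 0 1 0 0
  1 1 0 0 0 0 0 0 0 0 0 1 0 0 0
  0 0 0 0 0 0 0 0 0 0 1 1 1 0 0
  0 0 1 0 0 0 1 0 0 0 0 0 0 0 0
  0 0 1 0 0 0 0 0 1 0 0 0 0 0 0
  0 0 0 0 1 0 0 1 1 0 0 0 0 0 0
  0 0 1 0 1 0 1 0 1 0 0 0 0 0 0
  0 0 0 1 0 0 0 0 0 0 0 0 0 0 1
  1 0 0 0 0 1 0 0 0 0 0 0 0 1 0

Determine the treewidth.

3

A width-3 tree decomposition is:
Bags: B1 = {1, 3, 7, 13}  B2 = {0, 3, 7, 13}  B3 = {0, 7, 13, 14}  B4 = {0, 7, 11, 14}  B5 = {0, 4, 11, 14}  B6 = {4, 5, 11, 14}  B7 = {4, 5, 8, 11}  B8 = {4, 5, 8, 12}  B9 = {5, 6, 8, 12}  B10 = {6, 8, 10, 12}  B11 = {2, 6, 10, 12}  B12 = {2, 6, 9, 10}
Tree: B1–B2, B2–B3, B3–B4, B4–B5, B5–B6, B6–B7, B7–B8, B8–B9, B9–B10, B10–B11, B11–B12
The largest bag has 4 vertices, giving width 3; this decomposition certifies tw(G) ≤ 3. For the lower bound: the 4 vertex sets {1,3,13}, {7}, {0}, {4,5,11,14} are disjoint, each induces a connected subgraph, and every pair is joined by at least one edge of G. Contracting each set to a single vertex therefore yields K_{4} as a minor, and since treewidth is minor-monotone, tw(G) ≥ tw(K_{4}) = 3. Combining the bounds, tw(G) = 3.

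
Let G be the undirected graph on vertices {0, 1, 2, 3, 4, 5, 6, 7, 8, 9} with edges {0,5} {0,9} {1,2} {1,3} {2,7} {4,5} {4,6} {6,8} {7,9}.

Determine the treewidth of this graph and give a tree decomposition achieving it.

Treewidth 1.
One optimal decomposition is:
Bags: B1 = {1, 3}  B2 = {1, 2}  B3 = {2, 7}  B4 = {7, 9}  B5 = {0, 9}  B6 = {0, 5}  B7 = {4, 5}  B8 = {4, 6}  B9 = {6, 8}
Tree: B1–B2, B2–B3, B3–B4, B4–B5, B5–B6, B6–B7, B7–B8, B8–B9

Every bag has size at most 2, so the width is 2 − 1 = 1 and tw(G) ≤ 1. Since G has at least one edge (e.g. 3–1), it is not an edgeless graph, so tw(G) ≥ 1. Combining the bounds, tw(G) = 1.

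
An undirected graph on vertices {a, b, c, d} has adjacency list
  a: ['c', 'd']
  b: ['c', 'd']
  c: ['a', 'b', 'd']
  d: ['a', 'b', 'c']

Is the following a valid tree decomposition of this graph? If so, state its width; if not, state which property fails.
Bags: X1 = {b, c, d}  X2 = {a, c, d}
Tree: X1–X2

Yes; width 2.

Checking the three conditions: (i) the bags cover all of {a, b, c, d}; (ii) for each edge, some bag contains both endpoints; (iii) the bags containing any fixed vertex form a subtree. All hold, so the decomposition is valid with width 3 − 1 = 2.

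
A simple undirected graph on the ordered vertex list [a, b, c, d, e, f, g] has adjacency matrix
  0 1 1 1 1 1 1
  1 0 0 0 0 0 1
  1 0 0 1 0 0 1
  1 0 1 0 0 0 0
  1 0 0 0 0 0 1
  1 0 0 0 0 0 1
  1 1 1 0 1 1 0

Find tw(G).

2

A width-2 tree decomposition is:
Bags: B1 = {a, c, g}  B2 = {a, f, g}  B3 = {a, c, d}  B4 = {a, e, g}  B5 = {a, b, g}
Tree: B1–B2, B1–B3, B1–B4, B4–B5
The largest bag has 3 vertices, giving width 2; this decomposition certifies tw(G) ≤ 2. For the lower bound, the 3 vertices {a, c, d} are pairwise adjacent, and any tree decomposition puts a clique entirely inside one bag — forcing width ≥ 2. The upper and lower bounds meet at 2, so that is the treewidth.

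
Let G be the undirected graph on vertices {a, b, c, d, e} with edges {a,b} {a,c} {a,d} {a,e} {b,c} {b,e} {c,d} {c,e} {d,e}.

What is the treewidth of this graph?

A width-3 tree decomposition is:
Bags: B1 = {a, b, c, e}  B2 = {a, c, d, e}
Tree: B1–B2
The largest bag has 4 vertices, giving width 3; this decomposition certifies tw(G) ≤ 3. On the other hand G contains the 4-clique {a, c, d, e}. A clique must lie in a single bag of any decomposition, so no decomposition can have width below 3. Combining the bounds, tw(G) = 3.

3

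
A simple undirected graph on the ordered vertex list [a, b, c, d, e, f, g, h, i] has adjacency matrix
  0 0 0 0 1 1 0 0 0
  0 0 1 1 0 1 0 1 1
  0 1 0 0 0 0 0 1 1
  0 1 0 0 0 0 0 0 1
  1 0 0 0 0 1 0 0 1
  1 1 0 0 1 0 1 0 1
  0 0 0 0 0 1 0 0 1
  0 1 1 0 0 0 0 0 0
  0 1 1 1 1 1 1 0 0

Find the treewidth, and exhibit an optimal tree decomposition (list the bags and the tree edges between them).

Every bag has size at most 3, so the width is 3 − 1 = 2 and tw(G) ≤ 2. On the other hand G contains the 3-clique {b, c, h}. A clique must lie in a single bag of any decomposition, so no decomposition can have width below 2. Combining the bounds, tw(G) = 2.

Treewidth 2.
Bags: B1 = {b, d, i}  B2 = {b, f, i}  B3 = {b, c, i}  B4 = {e, f, i}  B5 = {a, e, f}  B6 = {f, g, i}  B7 = {b, c, h}
Tree: B1–B2, B2–B3, B2–B4, B4–B5, B4–B6, B3–B7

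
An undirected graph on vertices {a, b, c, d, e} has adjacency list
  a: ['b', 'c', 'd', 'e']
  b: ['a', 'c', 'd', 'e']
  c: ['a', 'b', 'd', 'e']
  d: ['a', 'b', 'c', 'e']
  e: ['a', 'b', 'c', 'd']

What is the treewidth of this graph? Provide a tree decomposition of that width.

With just one bag of size 5, the width is 5 − 1 = 4, so tw(G) ≤ 4. For the lower bound, the 5 vertices {a, b, c, d, e} are pairwise adjacent, and any tree decomposition puts a clique entirely inside one bag — forcing width ≥ 4. Hence tw(G) = 4 exactly.

Treewidth 4.
One optimal decomposition is:
Bags: B1 = {a, b, c, d, e}
Tree: (single bag)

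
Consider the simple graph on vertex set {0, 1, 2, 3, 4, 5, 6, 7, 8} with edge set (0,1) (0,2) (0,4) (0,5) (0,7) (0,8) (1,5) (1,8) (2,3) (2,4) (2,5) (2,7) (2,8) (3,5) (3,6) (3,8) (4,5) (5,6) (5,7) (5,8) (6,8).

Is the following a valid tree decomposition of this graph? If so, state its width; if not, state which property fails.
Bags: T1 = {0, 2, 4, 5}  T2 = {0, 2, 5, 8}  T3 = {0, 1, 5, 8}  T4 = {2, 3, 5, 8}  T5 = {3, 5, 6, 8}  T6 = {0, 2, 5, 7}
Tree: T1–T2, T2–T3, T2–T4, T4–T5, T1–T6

Vertex coverage: the bags together contain {0, 1, 2, 3, 4, 5, 6, 7, 8}, the full vertex set. Edge coverage: each edge of G has both endpoints in at least one bag. Running intersection: for every vertex, the bags containing it form a connected subtree. All three properties hold, so this is a valid tree decomposition of width max|bag| − 1 = 3, and hence tw(G) ≤ 3.

Yes; width 3.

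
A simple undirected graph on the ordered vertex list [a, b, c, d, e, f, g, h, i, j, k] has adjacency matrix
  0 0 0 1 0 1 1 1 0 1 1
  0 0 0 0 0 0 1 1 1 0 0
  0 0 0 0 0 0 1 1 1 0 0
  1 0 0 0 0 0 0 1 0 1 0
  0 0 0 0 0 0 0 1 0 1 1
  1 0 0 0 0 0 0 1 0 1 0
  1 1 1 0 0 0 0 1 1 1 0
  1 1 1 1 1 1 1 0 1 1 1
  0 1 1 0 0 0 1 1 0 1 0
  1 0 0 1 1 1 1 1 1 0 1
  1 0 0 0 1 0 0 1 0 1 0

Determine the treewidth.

A width-3 tree decomposition is:
Bags: B1 = {a, g, h, j}  B2 = {g, h, i, j}  B3 = {a, h, j, k}  B4 = {c, g, h, i}  B5 = {e, h, j, k}  B6 = {a, d, h, j}  B7 = {b, g, h, i}  B8 = {a, f, h, j}
Tree: B1–B2, B1–B3, B2–B4, B3–B5, B1–B6, B4–B7, B1–B8
The largest bag has 4 vertices, giving width 3; this decomposition certifies tw(G) ≤ 3. On the other hand G contains the 4-clique {e, h, j, k}. A clique must lie in a single bag of any decomposition, so no decomposition can have width below 3. Combining the bounds, tw(G) = 3.

3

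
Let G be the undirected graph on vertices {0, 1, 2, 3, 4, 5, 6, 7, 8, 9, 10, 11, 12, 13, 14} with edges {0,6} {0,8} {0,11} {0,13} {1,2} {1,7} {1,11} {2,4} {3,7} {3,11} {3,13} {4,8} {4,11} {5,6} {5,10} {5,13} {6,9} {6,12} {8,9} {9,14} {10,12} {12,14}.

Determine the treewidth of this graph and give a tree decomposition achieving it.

Treewidth 3.
One such decomposition:
Bags: B1 = {1, 2, 4, 7}  B2 = {1, 4, 7, 11}  B3 = {3, 4, 7, 11}  B4 = {3, 4, 8, 11}  B5 = {0, 3, 8, 11}  B6 = {0, 3, 8, 13}  B7 = {0, 8, 9, 13}  B8 = {0, 6, 9, 13}  B9 = {5, 6, 9, 13}  B10 = {5, 6, 9, 14}  B11 = {5, 6, 12, 14}  B12 = {5, 10, 12, 14}
Tree: B1–B2, B2–B3, B3–B4, B4–B5, B5–B6, B6–B7, B7–B8, B8–B9, B9–B10, B10–B11, B11–B12

Every bag has size at most 4, so the width is 4 − 1 = 3 and tw(G) ≤ 3. For the lower bound: the 4 vertex sets {1,2,7}, {4}, {11}, {0,3,8,13} are disjoint, each induces a connected subgraph, and every pair is joined by at least one edge of G. Contracting each set to a single vertex therefore yields K_{4} as a minor, and since treewidth is minor-monotone, tw(G) ≥ tw(K_{4}) = 3. Therefore the treewidth is 3.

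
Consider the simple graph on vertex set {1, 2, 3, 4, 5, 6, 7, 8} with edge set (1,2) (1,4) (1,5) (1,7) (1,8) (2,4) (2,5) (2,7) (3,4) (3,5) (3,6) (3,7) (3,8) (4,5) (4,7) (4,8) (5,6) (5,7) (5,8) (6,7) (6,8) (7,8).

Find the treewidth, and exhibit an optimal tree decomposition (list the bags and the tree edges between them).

Each bag holds 5 vertices, so the decomposition has width 4, which upper-bounds the treewidth. On the other hand G contains the 5-clique {1, 4, 5, 7, 8}. A clique must lie in a single bag of any decomposition, so no decomposition can have width below 4. Combining the bounds, tw(G) = 4.

Treewidth 4.
One optimal decomposition is:
Bags: B1 = {1, 4, 5, 7, 8}  B2 = {3, 4, 5, 7, 8}  B3 = {3, 5, 6, 7, 8}  B4 = {1, 2, 4, 5, 7}
Tree: B1–B2, B2–B3, B1–B4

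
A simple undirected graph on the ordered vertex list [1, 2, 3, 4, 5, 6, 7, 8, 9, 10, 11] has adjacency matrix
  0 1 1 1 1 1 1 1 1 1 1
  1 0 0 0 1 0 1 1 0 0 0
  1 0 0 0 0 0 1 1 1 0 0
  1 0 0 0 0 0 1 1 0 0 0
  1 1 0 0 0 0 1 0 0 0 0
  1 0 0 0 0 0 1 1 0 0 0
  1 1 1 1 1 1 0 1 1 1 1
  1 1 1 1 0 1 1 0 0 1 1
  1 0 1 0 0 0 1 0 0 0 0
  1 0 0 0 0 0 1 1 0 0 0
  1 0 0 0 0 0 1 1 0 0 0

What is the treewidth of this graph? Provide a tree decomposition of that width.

Each bag holds 4 vertices, so the decomposition has width 3, which upper-bounds the treewidth. Conversely, {1, 2, 7, 8} is a clique of size 4, and the vertices of any clique must share a bag in every tree decomposition; so some bag has ≥ 4 vertices and tw(G) ≥ 3. Therefore the treewidth is 3.

Treewidth 3.
Bags: B1 = {1, 7, 8, 10}  B2 = {1, 7, 8, 11}  B3 = {1, 4, 7, 8}  B4 = {1, 3, 7, 8}  B5 = {1, 6, 7, 8}  B6 = {1, 2, 7, 8}  B7 = {1, 2, 5, 7}  B8 = {1, 3, 7, 9}
Tree: B1–B2, B2–B3, B1–B4, B3–B5, B5–B6, B6–B7, B4–B8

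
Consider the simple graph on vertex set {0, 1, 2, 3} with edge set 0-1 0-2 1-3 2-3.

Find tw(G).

A width-2 tree decomposition is:
Bags: B1 = {1, 2, 3}  B2 = {0, 1, 2}
Tree: B1–B2
The largest bag has 3 vertices, giving width 2; this decomposition certifies tw(G) ≤ 2. For the lower bound, G contains the cycle 1–3–2–0–1, so G is not a forest; only forests have treewidth ≤ 1, hence tw(G) ≥ 2. Combining the bounds, tw(G) = 2.

2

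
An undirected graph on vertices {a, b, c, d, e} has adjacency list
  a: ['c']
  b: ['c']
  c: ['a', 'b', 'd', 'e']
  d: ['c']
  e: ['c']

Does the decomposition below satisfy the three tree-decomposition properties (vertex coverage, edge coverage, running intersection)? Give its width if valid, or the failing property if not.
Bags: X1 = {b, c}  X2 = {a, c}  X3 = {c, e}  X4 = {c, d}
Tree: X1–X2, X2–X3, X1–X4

Yes; width 1.

Checking the three conditions: (i) the bags cover all of {a, b, c, d, e}; (ii) for each edge, some bag contains both endpoints; (iii) the bags containing any fixed vertex form a subtree. All hold, so the decomposition is valid with width 2 − 1 = 1.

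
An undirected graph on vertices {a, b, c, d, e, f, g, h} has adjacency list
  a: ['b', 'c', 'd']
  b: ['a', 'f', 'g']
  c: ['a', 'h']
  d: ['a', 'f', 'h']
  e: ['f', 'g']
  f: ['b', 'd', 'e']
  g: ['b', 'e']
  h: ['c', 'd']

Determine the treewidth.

A width-2 tree decomposition is:
Bags: B1 = {c, d, h}  B2 = {a, c, d}  B3 = {a, d, f}  B4 = {a, b, f}  B5 = {b, e, f}  B6 = {b, e, g}
Tree: B1–B2, B2–B3, B3–B4, B4–B5, B5–B6
Each bag holds 3 vertices, so the decomposition has width 2, which upper-bounds the treewidth. For the lower bound, G contains the cycle h–c–a–d–h, so G is not a forest; only forests have treewidth ≤ 1, hence tw(G) ≥ 2. Combining the bounds, tw(G) = 2.

2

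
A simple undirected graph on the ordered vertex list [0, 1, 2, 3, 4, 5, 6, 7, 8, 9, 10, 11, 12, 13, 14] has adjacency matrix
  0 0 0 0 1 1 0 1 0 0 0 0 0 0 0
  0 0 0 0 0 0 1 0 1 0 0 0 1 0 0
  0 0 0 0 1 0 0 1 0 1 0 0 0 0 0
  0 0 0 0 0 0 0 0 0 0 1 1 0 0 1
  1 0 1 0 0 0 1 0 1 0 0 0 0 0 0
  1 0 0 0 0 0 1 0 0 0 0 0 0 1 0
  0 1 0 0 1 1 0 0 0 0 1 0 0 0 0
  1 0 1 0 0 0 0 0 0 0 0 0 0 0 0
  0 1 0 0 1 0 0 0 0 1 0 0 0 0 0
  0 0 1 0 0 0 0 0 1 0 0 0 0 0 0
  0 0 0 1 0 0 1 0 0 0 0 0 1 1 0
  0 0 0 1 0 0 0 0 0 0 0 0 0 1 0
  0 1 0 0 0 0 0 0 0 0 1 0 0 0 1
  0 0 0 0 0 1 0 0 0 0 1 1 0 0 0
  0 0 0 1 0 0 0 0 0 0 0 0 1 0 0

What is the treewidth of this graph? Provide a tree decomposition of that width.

Each bag holds 4 vertices, so the decomposition has width 3, which upper-bounds the treewidth. For the lower bound: the 4 vertex sets {2,7,9}, {8}, {4}, {0,1,5,6} are disjoint, each induces a connected subgraph, and every pair is joined by at least one edge of G. Contracting each set to a single vertex therefore yields K_{4} as a minor, and since treewidth is minor-monotone, tw(G) ≥ tw(K_{4}) = 3. Therefore the treewidth is 3.

Treewidth 3.
Bags: B1 = {2, 7, 8, 9}  B2 = {2, 4, 7, 8}  B3 = {0, 4, 7, 8}  B4 = {0, 1, 4, 8}  B5 = {0, 1, 4, 6}  B6 = {0, 1, 5, 6}  B7 = {1, 5, 6, 12}  B8 = {5, 6, 10, 12}  B9 = {5, 10, 12, 13}  B10 = {10, 12, 13, 14}  B11 = {3, 10, 13, 14}  B12 = {3, 11, 13, 14}
Tree: B1–B2, B2–B3, B3–B4, B4–B5, B5–B6, B6–B7, B7–B8, B8–B9, B9–B10, B10–B11, B11–B12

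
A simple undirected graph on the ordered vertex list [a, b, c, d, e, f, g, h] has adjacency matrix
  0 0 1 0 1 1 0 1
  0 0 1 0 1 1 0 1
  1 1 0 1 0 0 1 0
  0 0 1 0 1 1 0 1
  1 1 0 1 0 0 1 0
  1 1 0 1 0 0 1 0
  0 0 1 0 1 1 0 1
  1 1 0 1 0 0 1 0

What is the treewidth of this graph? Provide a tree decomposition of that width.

Treewidth 4.
One optimal decomposition is:
Bags: B1 = {a, b, d, f, g}  B2 = {a, b, d, e, g}  B3 = {a, b, c, d, g}  B4 = {a, b, d, g, h}
Tree: B1–B2, B2–B3, B3–B4

Each bag holds 5 vertices, so the decomposition has width 4, which upper-bounds the treewidth. For the lower bound: the 5 vertex sets {d,f}, {e,g}, {b,c}, {a}, {h} are disjoint, each induces a connected subgraph, and every pair is joined by at least one edge of G. Contracting each set to a single vertex therefore yields K_{5} as a minor, and since treewidth is minor-monotone, tw(G) ≥ tw(K_{5}) = 4. Hence tw(G) = 4 exactly.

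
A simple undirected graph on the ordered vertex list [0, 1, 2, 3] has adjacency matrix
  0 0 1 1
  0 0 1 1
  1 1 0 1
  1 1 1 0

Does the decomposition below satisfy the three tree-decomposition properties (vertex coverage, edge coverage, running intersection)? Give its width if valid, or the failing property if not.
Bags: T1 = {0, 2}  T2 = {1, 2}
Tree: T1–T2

No — vertex 3 appears in no bag.

A tree decomposition must satisfy three properties: every vertex lies in some bag; for every edge, both endpoints lie together in some bag; and for every vertex, the bags containing it form a connected subtree. Here vertex 3 appears in no bag, so the decomposition is invalid.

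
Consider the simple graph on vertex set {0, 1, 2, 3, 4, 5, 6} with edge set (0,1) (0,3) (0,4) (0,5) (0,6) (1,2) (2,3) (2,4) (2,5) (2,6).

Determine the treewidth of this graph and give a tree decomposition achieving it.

Every bag has size at most 3, so the width is 3 − 1 = 2 and tw(G) ≤ 2. For the lower bound, G contains the cycle 2–1–0–6–2, so G is not a forest; only forests have treewidth ≤ 1, hence tw(G) ≥ 2. Combining the bounds, tw(G) = 2.

Treewidth 2.
Bags: B1 = {0, 1, 2}  B2 = {0, 2, 6}  B3 = {0, 2, 5}  B4 = {0, 2, 3}  B5 = {0, 2, 4}
Tree: B1–B2, B2–B3, B3–B4, B4–B5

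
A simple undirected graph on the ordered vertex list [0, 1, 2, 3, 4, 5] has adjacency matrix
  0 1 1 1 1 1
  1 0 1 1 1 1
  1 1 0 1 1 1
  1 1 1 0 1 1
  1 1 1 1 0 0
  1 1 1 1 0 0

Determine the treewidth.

A width-4 tree decomposition is:
Bags: B1 = {0, 1, 2, 3, 4}  B2 = {0, 1, 2, 3, 5}
Tree: B1–B2
The largest bag has 5 vertices, giving width 4; this decomposition certifies tw(G) ≤ 4. For the lower bound, the 5 vertices {0, 1, 2, 3, 4} are pairwise adjacent, and any tree decomposition puts a clique entirely inside one bag — forcing width ≥ 4. Combining the bounds, tw(G) = 4.

4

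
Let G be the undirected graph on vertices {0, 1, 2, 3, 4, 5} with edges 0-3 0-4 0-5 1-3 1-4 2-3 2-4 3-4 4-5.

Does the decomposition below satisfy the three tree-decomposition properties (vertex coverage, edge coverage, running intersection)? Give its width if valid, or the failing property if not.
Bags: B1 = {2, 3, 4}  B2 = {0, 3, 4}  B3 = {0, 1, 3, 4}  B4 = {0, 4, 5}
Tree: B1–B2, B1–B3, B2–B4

No — bags containing vertex 0 are not connected in the tree.

A tree decomposition must satisfy three properties: every vertex lies in some bag; for every edge, both endpoints lie together in some bag; and for every vertex, the bags containing it form a connected subtree. Here bags containing vertex 0 are not connected in the tree, so the decomposition is invalid.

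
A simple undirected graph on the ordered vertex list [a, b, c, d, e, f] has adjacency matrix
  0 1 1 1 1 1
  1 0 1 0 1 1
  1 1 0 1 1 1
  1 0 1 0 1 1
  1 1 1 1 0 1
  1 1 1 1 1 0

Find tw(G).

A width-4 tree decomposition is:
Bags: B1 = {a, b, c, e, f}  B2 = {a, c, d, e, f}
Tree: B1–B2
Every bag has size at most 5, so the width is 5 − 1 = 4 and tw(G) ≤ 4. On the other hand G contains the 5-clique {a, c, d, e, f}. A clique must lie in a single bag of any decomposition, so no decomposition can have width below 4. Therefore the treewidth is 4.

4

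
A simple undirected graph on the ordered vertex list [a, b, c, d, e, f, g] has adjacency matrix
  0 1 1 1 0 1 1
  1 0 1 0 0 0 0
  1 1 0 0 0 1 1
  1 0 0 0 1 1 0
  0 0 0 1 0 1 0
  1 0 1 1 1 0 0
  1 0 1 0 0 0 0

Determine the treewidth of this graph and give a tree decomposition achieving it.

Treewidth 2.
One such decomposition:
Bags: B1 = {a, b, c}  B2 = {a, c, f}  B3 = {a, d, f}  B4 = {a, c, g}  B5 = {d, e, f}
Tree: B1–B2, B2–B3, B2–B4, B3–B5

Each bag holds 3 vertices, so the decomposition has width 2, which upper-bounds the treewidth. For the lower bound, the 3 vertices {d, e, f} are pairwise adjacent, and any tree decomposition puts a clique entirely inside one bag — forcing width ≥ 2. Hence tw(G) = 2 exactly.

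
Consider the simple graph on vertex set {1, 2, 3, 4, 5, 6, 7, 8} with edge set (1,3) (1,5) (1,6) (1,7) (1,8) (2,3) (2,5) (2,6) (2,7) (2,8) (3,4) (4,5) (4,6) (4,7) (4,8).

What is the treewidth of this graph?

3

A width-3 tree decomposition is:
Bags: B1 = {1, 2, 4, 7}  B2 = {1, 2, 3, 4}  B3 = {1, 2, 4, 6}  B4 = {1, 2, 4, 5}  B5 = {1, 2, 4, 8}
Tree: B1–B2, B2–B3, B3–B4, B4–B5
Every bag has size at most 4, so the width is 4 − 1 = 3 and tw(G) ≤ 3. For the lower bound: the 4 vertex sets {1,7}, {2,3}, {4}, {6} are disjoint, each induces a connected subgraph, and every pair is joined by at least one edge of G. Contracting each set to a single vertex therefore yields K_{4} as a minor, and since treewidth is minor-monotone, tw(G) ≥ tw(K_{4}) = 3. Combining the bounds, tw(G) = 3.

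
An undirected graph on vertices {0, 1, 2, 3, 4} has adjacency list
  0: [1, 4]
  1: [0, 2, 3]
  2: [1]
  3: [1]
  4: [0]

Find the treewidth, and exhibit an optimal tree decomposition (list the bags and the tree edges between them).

The largest bag has 2 vertices, giving width 1; this decomposition certifies tw(G) ≤ 1. Since G has at least one edge (e.g. 0–1), it is not an edgeless graph, so tw(G) ≥ 1. Combining the bounds, tw(G) = 1.

Treewidth 1.
Bags: B1 = {0, 1}  B2 = {1, 3}  B3 = {0, 4}  B4 = {1, 2}
Tree: B1–B2, B1–B3, B2–B4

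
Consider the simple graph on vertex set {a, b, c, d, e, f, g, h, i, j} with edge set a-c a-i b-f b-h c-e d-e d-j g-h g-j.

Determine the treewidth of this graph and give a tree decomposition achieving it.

Treewidth 1.
One such decomposition:
Bags: B1 = {b, f}  B2 = {b, h}  B3 = {g, h}  B4 = {g, j}  B5 = {d, j}  B6 = {d, e}  B7 = {c, e}  B8 = {a, c}  B9 = {a, i}
Tree: B1–B2, B2–B3, B3–B4, B4–B5, B5–B6, B6–B7, B7–B8, B8–B9

The largest bag has 2 vertices, giving width 1; this decomposition certifies tw(G) ≤ 1. G has an edge, so its treewidth is at least 1. The upper and lower bounds meet at 1, so that is the treewidth.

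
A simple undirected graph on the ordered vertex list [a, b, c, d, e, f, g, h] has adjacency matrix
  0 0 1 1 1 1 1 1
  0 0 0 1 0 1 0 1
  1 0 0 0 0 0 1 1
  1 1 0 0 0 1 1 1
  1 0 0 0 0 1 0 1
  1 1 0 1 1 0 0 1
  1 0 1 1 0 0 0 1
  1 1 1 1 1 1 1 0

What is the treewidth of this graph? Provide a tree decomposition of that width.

The largest bag has 4 vertices, giving width 3; this decomposition certifies tw(G) ≤ 3. For the lower bound, the 4 vertices {a, d, g, h} are pairwise adjacent, and any tree decomposition puts a clique entirely inside one bag — forcing width ≥ 3. Hence tw(G) = 3 exactly.

Treewidth 3.
Bags: B1 = {a, d, f, h}  B2 = {a, d, g, h}  B3 = {a, e, f, h}  B4 = {a, c, g, h}  B5 = {b, d, f, h}
Tree: B1–B2, B1–B3, B2–B4, B1–B5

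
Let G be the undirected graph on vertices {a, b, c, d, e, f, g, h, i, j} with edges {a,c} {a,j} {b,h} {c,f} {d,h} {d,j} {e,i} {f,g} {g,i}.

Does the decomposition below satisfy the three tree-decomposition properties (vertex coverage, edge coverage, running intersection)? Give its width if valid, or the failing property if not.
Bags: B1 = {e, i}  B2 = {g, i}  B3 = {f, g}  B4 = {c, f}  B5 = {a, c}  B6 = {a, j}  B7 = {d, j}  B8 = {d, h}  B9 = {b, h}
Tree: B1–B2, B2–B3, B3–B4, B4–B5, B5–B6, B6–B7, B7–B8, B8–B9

Yes; width 1.

Every vertex of G appears in some bag (union = {a, b, c, d, e, f, g, h, i, j}); every edge is covered by a bag; and for each vertex v the set of bags containing v is connected in the bag tree. The decomposition is therefore valid. The largest bag has 2 vertices, so the width is 1.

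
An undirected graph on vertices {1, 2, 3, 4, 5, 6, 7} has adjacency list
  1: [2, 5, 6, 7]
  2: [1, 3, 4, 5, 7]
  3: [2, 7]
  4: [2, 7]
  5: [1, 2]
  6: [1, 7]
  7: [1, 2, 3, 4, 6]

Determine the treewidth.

A width-2 tree decomposition is:
Bags: B1 = {1, 2, 7}  B2 = {1, 6, 7}  B3 = {2, 3, 7}  B4 = {2, 4, 7}  B5 = {1, 2, 5}
Tree: B1–B2, B1–B3, B3–B4, B1–B5
The largest bag has 3 vertices, giving width 2; this decomposition certifies tw(G) ≤ 2. On the other hand G contains the 3-clique {1, 2, 5}. A clique must lie in a single bag of any decomposition, so no decomposition can have width below 2. Combining the bounds, tw(G) = 2.

2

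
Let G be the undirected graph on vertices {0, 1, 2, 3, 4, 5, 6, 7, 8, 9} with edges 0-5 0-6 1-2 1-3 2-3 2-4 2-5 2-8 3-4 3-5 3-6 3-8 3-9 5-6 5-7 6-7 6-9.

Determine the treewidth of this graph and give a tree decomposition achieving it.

Each bag holds 3 vertices, so the decomposition has width 2, which upper-bounds the treewidth. On the other hand G contains the 3-clique {0, 5, 6}. A clique must lie in a single bag of any decomposition, so no decomposition can have width below 2. Combining the bounds, tw(G) = 2.

Treewidth 2.
One such decomposition:
Bags: B1 = {3, 5, 6}  B2 = {3, 6, 9}  B3 = {2, 3, 5}  B4 = {2, 3, 4}  B5 = {1, 2, 3}  B6 = {0, 5, 6}  B7 = {2, 3, 8}  B8 = {5, 6, 7}
Tree: B1–B2, B1–B3, B3–B4, B3–B5, B1–B6, B3–B7, B1–B8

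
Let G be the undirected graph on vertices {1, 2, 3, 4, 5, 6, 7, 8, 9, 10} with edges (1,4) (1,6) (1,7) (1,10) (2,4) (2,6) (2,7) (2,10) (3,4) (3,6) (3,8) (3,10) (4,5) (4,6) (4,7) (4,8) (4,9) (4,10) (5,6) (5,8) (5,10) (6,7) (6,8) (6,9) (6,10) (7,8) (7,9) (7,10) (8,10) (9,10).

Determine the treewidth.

A width-4 tree decomposition is:
Bags: B1 = {3, 4, 6, 8, 10}  B2 = {4, 5, 6, 8, 10}  B3 = {4, 6, 7, 8, 10}  B4 = {1, 4, 6, 7, 10}  B5 = {4, 6, 7, 9, 10}  B6 = {2, 4, 6, 7, 10}
Tree: B1–B2, B2–B3, B3–B4, B4–B5, B3–B6
The largest bag has 5 vertices, giving width 4; this decomposition certifies tw(G) ≤ 4. Conversely, {3, 4, 6, 8, 10} is a clique of size 5, and the vertices of any clique must share a bag in every tree decomposition; so some bag has ≥ 5 vertices and tw(G) ≥ 4. Therefore the treewidth is 4.

4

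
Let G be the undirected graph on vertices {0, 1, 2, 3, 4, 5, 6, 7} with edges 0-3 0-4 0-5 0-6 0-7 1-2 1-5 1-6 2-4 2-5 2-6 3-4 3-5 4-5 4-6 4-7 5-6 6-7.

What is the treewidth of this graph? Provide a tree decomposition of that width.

Every bag has size at most 4, so the width is 4 − 1 = 3 and tw(G) ≤ 3. On the other hand G contains the 4-clique {1, 2, 5, 6}. A clique must lie in a single bag of any decomposition, so no decomposition can have width below 3. Therefore the treewidth is 3.

Treewidth 3.
Bags: B1 = {0, 3, 4, 5}  B2 = {0, 4, 5, 6}  B3 = {2, 4, 5, 6}  B4 = {0, 4, 6, 7}  B5 = {1, 2, 5, 6}
Tree: B1–B2, B2–B3, B2–B4, B3–B5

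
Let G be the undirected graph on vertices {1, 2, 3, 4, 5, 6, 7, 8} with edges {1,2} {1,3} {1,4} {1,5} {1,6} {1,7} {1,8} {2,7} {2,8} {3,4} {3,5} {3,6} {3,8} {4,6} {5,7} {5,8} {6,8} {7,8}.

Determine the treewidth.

3

A width-3 tree decomposition is:
Bags: B1 = {1, 3, 5, 8}  B2 = {1, 5, 7, 8}  B3 = {1, 2, 7, 8}  B4 = {1, 3, 6, 8}  B5 = {1, 3, 4, 6}
Tree: B1–B2, B2–B3, B1–B4, B4–B5
Every bag has size at most 4, so the width is 4 − 1 = 3 and tw(G) ≤ 3. For the lower bound, the 4 vertices {1, 2, 7, 8} are pairwise adjacent, and any tree decomposition puts a clique entirely inside one bag — forcing width ≥ 3. Combining the bounds, tw(G) = 3.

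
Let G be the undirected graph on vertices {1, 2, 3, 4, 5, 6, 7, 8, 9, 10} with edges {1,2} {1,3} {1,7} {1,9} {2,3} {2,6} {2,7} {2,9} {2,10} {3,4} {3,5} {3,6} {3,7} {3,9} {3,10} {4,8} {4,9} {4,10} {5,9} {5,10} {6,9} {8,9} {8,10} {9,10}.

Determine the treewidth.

A width-3 tree decomposition is:
Bags: B1 = {1, 2, 3, 9}  B2 = {2, 3, 9, 10}  B3 = {3, 4, 9, 10}  B4 = {1, 2, 3, 7}  B5 = {2, 3, 6, 9}  B6 = {4, 8, 9, 10}  B7 = {3, 5, 9, 10}
Tree: B1–B2, B2–B3, B1–B4, B1–B5, B3–B6, B3–B7
The largest bag has 4 vertices, giving width 3; this decomposition certifies tw(G) ≤ 3. On the other hand G contains the 4-clique {4, 8, 9, 10}. A clique must lie in a single bag of any decomposition, so no decomposition can have width below 3. Combining the bounds, tw(G) = 3.

3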